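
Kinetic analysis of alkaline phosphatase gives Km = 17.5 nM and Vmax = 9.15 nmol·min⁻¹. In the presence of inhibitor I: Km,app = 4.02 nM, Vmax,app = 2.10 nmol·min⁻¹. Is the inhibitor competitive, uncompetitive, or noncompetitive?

uncompetitive

Both Km and Vmax decrease by the same factor (~4.35-fold) — characteristic of uncompetitive inhibition.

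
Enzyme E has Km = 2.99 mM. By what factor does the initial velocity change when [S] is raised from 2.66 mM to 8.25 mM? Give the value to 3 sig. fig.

1.56

Since Vmax cancels, v₂/v₁ = [S]₂(Km+[S]₁) / [S]₁(Km+[S]₂).
= 8.25×(2.99+2.66) / (2.66×(2.99+8.25)) = 46.61/29.90 = 1.56.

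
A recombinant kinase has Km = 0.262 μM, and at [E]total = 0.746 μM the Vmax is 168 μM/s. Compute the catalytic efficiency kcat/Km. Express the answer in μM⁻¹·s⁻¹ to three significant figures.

kcat = Vmax/[E]total = 168/0.746 = 225 s⁻¹.
kcat/Km = 225/0.262 = 860 μM⁻¹·s⁻¹.

860 μM⁻¹·s⁻¹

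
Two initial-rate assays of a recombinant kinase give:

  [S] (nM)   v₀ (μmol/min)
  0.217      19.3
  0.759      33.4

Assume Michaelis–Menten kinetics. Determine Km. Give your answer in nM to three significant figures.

In reciprocal form, 1/v = (Km/Vmax)·(1/[S]) + 1/Vmax. The two points give (1/[S], 1/v) = (4.608, 0.05181) and (1.318, 0.02994).
Slope = (0.05181 − 0.02994)/(4.608 − 1.318) = 0.006647; intercept = 0.05181 − 0.006647×4.608 = 0.02118.
Vmax = 1/intercept = 47.2 μmol/min; Km = slope × Vmax = 0.006647 × 47.2 = 0.314 nM.

0.314 nM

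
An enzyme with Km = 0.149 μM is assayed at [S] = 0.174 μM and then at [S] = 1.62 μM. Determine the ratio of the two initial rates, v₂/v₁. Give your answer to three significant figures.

The fractional saturations are [S]/(Km+[S]) = 0.174/0.3230 = 0.5387 and 1.62/1.769 = 0.9158.
v₂/v₁ is just their ratio: 0.9158/0.5387 = 1.70.

1.70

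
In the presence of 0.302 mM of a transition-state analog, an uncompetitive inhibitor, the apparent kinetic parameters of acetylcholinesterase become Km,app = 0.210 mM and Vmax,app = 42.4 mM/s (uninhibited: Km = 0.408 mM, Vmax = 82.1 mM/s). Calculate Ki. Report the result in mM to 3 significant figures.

Uncompetitive: Vmax,app = Vmax/α (and Km,app = Km/α) with α = 1 + [I]/Ki.
α = Vmax/Vmax,app = 82.1/42.4 = 1.936.
Since α = 1 + [I]/Ki, [I]/Ki = 1.936 − 1 = 0.9363 and Ki = 0.302/0.9363 = 0.323 mM.

0.323 mM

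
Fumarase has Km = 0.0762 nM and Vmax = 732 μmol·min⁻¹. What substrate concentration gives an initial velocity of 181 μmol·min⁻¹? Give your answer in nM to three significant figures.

The required fractional saturation is v/Vmax = 181/732 = 0.2473.
Then [S]/(Km+[S]) = 0.2473 ⇒ [S] = 0.0762 × 0.2473/(1 − 0.2473) = 0.0250 nM.

0.0250 nM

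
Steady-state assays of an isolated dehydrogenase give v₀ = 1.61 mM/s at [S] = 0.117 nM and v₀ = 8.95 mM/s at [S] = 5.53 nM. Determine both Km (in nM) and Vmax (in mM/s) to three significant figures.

Km = 0.605 nM; Vmax = 9.93 mM/s

In reciprocal form, 1/v = (Km/Vmax)·(1/[S]) + 1/Vmax. The two points give (1/[S], 1/v) = (8.547, 0.6211) and (0.1808, 0.1117).
Slope = (0.6211 − 0.1117)/(8.547 − 0.1808) = 0.06089; intercept = 0.6211 − 0.06089×8.547 = 0.1007.
Vmax = 1/intercept = 9.93 mM/s; Km = slope × Vmax = 0.06089 × 9.93 = 0.605 nM.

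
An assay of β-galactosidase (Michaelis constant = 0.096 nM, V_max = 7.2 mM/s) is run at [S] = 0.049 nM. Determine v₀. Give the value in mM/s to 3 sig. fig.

2.43 mM/s

v = Vmax·[S]/(Km + [S]) = 7.2 × 0.049 / (0.096 + 0.049)
  = 0.3528 / 0.1450 = 2.43 mM/s.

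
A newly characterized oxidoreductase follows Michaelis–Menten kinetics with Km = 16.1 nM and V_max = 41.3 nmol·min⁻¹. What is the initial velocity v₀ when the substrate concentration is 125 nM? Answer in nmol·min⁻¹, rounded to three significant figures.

36.6 nmol·min⁻¹

[S]/(Km+[S]) = 125/141.1 = 0.8859, the fractional saturation.
v = 0.8859 × Vmax = 0.8859 × 41.3 = 36.6 nmol·min⁻¹.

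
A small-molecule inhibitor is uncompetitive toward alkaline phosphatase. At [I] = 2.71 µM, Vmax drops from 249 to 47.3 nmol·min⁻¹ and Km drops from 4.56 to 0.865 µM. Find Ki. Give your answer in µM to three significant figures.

Uncompetitive: Vmax,app = Vmax/α (and Km,app = Km/α) with α = 1 + [I]/Ki.
α = Vmax/Vmax,app = 249/47.3 = 5.264.
Since α = 1 + [I]/Ki, [I]/Ki = 5.264 − 1 = 4.264 and Ki = 2.71/4.264 = 0.636 µM.

0.636 µM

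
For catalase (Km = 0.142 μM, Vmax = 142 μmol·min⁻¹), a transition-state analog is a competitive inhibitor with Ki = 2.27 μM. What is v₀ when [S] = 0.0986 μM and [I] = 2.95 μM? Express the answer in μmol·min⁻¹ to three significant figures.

With α = 1 + [I]/Ki = 1 + 2.95/2.27 = 2.300, the competitive rate law is v = Vmax[S] / (αKm + [S]).
v = 142×0.0986 / (2.300×0.142 + 0.0986) = 14.00/0.4251 = 32.9 μmol·min⁻¹.

32.9 μmol·min⁻¹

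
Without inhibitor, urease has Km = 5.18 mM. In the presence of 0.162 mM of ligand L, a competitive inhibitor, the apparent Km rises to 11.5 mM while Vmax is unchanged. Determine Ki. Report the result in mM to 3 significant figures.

Competitive: Km,app = α·Km with α = 1 + [I]/Ki.
α = Km,app/Km = 11.5/5.18 = 2.220.
Ki = [I]/(α − 1) = 0.162/1.220 = 0.133 mM.

0.133 mM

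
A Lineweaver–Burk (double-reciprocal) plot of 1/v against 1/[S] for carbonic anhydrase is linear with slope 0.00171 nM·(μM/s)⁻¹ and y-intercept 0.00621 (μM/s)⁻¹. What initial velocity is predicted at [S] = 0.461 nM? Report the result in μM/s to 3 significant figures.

The y-intercept is 1/Vmax, so Vmax = 1/0.00621 = 161 μM/s.
The slope is Km/Vmax, so Km = 0.00171 × 161 = 0.275 nM.
Then v = 161 × 0.461/(0.275 + 0.461) = 101 μM/s.

101 μM/s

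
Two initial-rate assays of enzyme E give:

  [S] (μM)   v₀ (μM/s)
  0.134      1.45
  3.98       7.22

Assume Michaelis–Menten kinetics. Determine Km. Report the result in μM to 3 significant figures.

From v = Vmax[S]/(Km+[S]), each point gives Vmax = v(Km+[S])/[S].
Equating: 1.45(Km+0.134)/0.134 = 7.22(Km+3.98)/3.98.
10.82·Km + 1.45 = 1.814·Km + 7.22, so (10.82 − 1.814)·Km = 7.22 − 1.45.
Km = 5.770/9.007 = 0.641 μM; then Vmax = 1.45(0.641+0.134)/0.134 = 8.38 μM/s.

0.641 μM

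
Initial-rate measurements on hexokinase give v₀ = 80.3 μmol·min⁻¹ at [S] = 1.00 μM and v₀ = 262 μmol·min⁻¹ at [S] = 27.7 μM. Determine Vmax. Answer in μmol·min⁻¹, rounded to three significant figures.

286 μmol·min⁻¹

From v = Vmax[S]/(Km+[S]), each point gives Vmax = v(Km+[S])/[S].
Equating: 80.3(Km+1.00)/1.00 = 262(Km+27.7)/27.7.
80.30·Km + 80.3 = 9.458·Km + 262, so (80.30 − 9.458)·Km = 262 − 80.3.
Km = 181.7/70.84 = 2.56 μM; then Vmax = 80.3(2.56+1.00)/1.00 = 286 μmol·min⁻¹.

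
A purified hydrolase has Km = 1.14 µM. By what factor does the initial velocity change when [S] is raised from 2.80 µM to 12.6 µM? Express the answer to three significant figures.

1.29

The fractional saturations are [S]/(Km+[S]) = 2.80/3.940 = 0.7107 and 12.6/13.74 = 0.9170.
v₂/v₁ is just their ratio: 0.9170/0.7107 = 1.29.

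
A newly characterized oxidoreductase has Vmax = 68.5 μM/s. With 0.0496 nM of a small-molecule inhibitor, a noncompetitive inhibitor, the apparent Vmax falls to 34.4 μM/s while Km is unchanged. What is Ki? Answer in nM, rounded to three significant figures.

0.0500 nM

Noncompetitive: Vmax,app = Vmax/α with α = 1 + [I]/Ki.
α = Vmax/Vmax,app = 68.5/34.4 = 1.991.
Ki = [I]/(α − 1) = 0.0496/0.9913 = 0.0500 nM.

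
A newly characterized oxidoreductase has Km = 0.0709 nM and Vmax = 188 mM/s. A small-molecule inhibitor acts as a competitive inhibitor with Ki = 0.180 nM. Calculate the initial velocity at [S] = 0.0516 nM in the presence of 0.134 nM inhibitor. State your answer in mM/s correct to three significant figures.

With α = 1 + [I]/Ki = 1 + 0.134/0.180 = 1.744, the competitive rate law is v = Vmax[S] / (αKm + [S]).
v = 188×0.0516 / (1.744×0.0709 + 0.0516) = 9.701/0.1753 = 55.3 mM/s.

55.3 mM/s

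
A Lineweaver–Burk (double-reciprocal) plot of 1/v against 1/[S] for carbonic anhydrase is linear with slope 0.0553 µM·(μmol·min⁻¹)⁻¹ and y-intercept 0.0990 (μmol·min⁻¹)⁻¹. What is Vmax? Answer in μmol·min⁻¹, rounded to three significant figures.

10.1 μmol·min⁻¹

The y-intercept of a Lineweaver–Burk plot equals 1/Vmax, so Vmax = 1/0.0990 = 10.1 μmol·min⁻¹.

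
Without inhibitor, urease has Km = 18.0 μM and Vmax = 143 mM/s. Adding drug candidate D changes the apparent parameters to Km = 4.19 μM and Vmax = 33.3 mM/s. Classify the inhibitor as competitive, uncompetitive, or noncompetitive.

uncompetitive

Both Km and Vmax decrease by the same factor (~4.30-fold) — characteristic of uncompetitive inhibition.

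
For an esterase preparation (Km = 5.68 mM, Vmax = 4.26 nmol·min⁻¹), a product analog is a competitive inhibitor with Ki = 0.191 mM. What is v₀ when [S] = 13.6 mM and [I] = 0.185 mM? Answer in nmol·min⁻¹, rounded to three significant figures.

2.34 nmol·min⁻¹

α = 1 + [I]/Ki = 1 + 0.185/0.191 = 1.969.
For a competitive inhibitor, Vmax is unchanged and the apparent Km becomes α·Km: Km,app = 11.2 mM, Vmax,app = 4.26 nmol·min⁻¹.
v = Vmax,app·[S]/(Km,app + [S]) = 4.26 × 13.6/(11.2 + 13.6) = 2.34 nmol·min⁻¹.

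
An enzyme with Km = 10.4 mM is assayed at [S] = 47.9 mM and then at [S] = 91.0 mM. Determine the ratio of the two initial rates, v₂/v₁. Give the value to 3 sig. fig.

1.09

The fractional saturations are [S]/(Km+[S]) = 47.9/58.30 = 0.8216 and 91.0/101.4 = 0.8974.
v₂/v₁ is just their ratio: 0.8974/0.8216 = 1.09.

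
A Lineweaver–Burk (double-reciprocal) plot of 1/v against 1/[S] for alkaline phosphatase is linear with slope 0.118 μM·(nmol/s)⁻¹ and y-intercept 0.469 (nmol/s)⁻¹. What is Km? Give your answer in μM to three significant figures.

y-intercept = 1/Vmax ⇒ Vmax = 2.13 nmol/s; slope = Km/Vmax ⇒ Km = slope × Vmax.
Km = 0.118 × 2.13 = 0.252 μM.

0.252 μM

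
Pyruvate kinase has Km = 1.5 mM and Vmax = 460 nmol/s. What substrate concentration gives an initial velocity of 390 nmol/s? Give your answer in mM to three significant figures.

8.36 mM

Rearranging v = Vmax[S]/(Km+[S]) gives [S] = Km·v/(Vmax − v).
[S] = 1.5 × 390 / (460 − 390) = 585.0/70.00 = 8.36 mM.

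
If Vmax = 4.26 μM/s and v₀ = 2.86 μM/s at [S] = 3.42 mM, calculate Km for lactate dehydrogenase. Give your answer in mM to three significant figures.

From v = Vmax[S]/(Km+[S]), Km = [S](Vmax − v)/v.
Km = 3.42 × (4.26 − 2.86) / 2.86 = 4.788/2.86 = 1.67 mM.

1.67 mM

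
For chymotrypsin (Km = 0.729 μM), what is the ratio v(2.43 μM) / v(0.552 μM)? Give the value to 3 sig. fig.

Since Vmax cancels, v₂/v₁ = [S]₂(Km+[S]₁) / [S]₁(Km+[S]₂).
= 2.43×(0.729+0.552) / (0.552×(0.729+2.43)) = 3.113/1.744 = 1.79.

1.79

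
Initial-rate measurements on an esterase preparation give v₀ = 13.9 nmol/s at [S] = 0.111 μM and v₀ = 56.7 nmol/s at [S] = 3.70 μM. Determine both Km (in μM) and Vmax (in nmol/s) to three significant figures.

Km = 0.389 μM; Vmax = 62.7 nmol/s

From v = Vmax[S]/(Km+[S]), each point gives Vmax = v(Km+[S])/[S].
Equating: 13.9(Km+0.111)/0.111 = 56.7(Km+3.70)/3.70.
125.2·Km + 13.9 = 15.32·Km + 56.7, so (125.2 − 15.32)·Km = 56.7 − 13.9.
Km = 42.80/109.9 = 0.389 μM; then Vmax = 13.9(0.389+0.111)/0.111 = 62.7 nmol/s.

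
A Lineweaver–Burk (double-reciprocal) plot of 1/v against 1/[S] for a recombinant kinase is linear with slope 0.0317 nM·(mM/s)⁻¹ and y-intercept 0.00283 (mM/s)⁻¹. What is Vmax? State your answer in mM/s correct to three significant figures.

The y-intercept of a Lineweaver–Burk plot equals 1/Vmax, so Vmax = 1/0.00283 = 353 mM/s.

353 mM/s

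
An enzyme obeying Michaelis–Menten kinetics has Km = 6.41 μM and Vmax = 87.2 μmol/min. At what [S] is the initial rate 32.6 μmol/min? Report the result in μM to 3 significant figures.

3.83 μM

The required fractional saturation is v/Vmax = 32.6/87.2 = 0.3739.
Then [S]/(Km+[S]) = 0.3739 ⇒ [S] = 6.41 × 0.3739/(1 − 0.3739) = 3.83 μM.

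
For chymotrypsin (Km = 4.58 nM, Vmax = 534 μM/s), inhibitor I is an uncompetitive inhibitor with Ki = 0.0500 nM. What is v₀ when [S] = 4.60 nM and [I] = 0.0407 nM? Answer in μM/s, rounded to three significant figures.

With α = 1 + [I]/Ki = 1 + 0.0407/0.0500 = 1.814, the uncompetitive rate law is v = (Vmax/α)·[S] / (Km/α + [S]).
v = (534/1.814)×4.60 / (4.58/1.814 + 4.60) = 1354/7.125 = 190 μM/s.

190 μM/s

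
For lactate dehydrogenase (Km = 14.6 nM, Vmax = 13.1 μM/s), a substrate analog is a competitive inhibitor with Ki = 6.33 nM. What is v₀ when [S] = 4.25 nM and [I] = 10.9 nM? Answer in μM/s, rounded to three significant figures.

With α = 1 + [I]/Ki = 1 + 10.9/6.33 = 2.722, the competitive rate law is v = Vmax[S] / (αKm + [S]).
v = 13.1×4.25 / (2.722×14.6 + 4.25) = 55.68/43.99 = 1.27 μM/s.

1.27 μM/s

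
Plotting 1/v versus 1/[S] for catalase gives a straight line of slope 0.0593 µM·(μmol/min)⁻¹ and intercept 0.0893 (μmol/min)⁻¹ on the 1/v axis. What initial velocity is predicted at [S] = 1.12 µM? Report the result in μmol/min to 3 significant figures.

7.03 μmol/min

The y-intercept is 1/Vmax, so Vmax = 1/0.0893 = 11.2 μmol/min.
The slope is Km/Vmax, so Km = 0.0593 × 11.2 = 0.664 µM.
Then v = 11.2 × 1.12/(0.664 + 1.12) = 7.03 μmol/min.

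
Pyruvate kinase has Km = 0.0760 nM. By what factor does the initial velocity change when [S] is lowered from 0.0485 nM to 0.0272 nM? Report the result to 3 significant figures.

0.677

Since Vmax cancels, v₂/v₁ = [S]₂(Km+[S]₁) / [S]₁(Km+[S]₂).
= 0.0272×(0.0760+0.0485) / (0.0485×(0.0760+0.0272)) = 0.003386/0.005005 = 0.677.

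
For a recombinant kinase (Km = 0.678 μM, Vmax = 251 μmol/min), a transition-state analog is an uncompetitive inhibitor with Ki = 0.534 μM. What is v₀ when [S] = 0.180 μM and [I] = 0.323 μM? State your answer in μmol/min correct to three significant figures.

46.7 μmol/min

With α = 1 + [I]/Ki = 1 + 0.323/0.534 = 1.605, the uncompetitive rate law is v = (Vmax/α)·[S] / (Km/α + [S]).
v = (251/1.605)×0.180 / (0.678/1.605 + 0.180) = 28.15/0.6025 = 46.7 μmol/min.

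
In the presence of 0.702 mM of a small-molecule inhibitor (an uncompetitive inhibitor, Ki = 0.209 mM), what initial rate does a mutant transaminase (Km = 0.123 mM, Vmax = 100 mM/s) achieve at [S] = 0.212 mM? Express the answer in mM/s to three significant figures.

α = 1 + [I]/Ki = 1 + 0.702/0.209 = 4.359.
For an uncompetitive inhibitor, both parameters are divided by α, giving Vmax/α and Km/α: Km,app = 0.0282 mM, Vmax,app = 22.9 mM/s.
v = Vmax,app·[S]/(Km,app + [S]) = 22.9 × 0.212/(0.0282 + 0.212) = 20.2 mM/s.

20.2 mM/s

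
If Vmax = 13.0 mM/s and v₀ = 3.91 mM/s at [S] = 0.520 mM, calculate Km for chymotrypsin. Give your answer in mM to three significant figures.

v/Vmax = 3.91/13.0 = 0.3008 = [S]/(Km+[S]).
So Km + [S] = [S]/0.3008 = 1.729 mM, giving Km = 1.729 − 0.520 = 1.21 mM.

1.21 mM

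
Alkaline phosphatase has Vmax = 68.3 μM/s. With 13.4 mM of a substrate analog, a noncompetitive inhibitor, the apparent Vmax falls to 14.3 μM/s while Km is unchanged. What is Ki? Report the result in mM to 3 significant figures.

3.55 mM

Noncompetitive: Vmax,app = Vmax/α with α = 1 + [I]/Ki.
α = Vmax/Vmax,app = 68.3/14.3 = 4.776.
Ki = [I]/(α − 1) = 13.4/3.776 = 3.55 mM.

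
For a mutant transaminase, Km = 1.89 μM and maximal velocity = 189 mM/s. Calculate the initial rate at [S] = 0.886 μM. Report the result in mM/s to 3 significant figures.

60.3 mM/s

[S]/(Km+[S]) = 0.886/2.776 = 0.3192, the fractional saturation.
v = 0.3192 × Vmax = 0.3192 × 189 = 60.3 mM/s.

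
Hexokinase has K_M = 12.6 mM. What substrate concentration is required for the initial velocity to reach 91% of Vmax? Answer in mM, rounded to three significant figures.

127 mM

v/Vmax = [S]/(Km+[S]) = 0.91, so [S] = Km·0.91/(1 − 0.91) = 12.6 × 10.11.
[S] = 127 mM.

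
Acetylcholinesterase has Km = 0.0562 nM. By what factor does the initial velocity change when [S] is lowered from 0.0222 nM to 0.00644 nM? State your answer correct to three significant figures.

0.363

Since Vmax cancels, v₂/v₁ = [S]₂(Km+[S]₁) / [S]₁(Km+[S]₂).
= 0.00644×(0.0562+0.0222) / (0.0222×(0.0562+0.00644)) = 0.0005049/0.001391 = 0.363.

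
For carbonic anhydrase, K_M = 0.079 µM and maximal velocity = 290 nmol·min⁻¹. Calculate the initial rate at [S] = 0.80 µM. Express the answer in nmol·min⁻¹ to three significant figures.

264 nmol·min⁻¹

[S]/(Km+[S]) = 0.80/0.8790 = 0.9101, the fractional saturation.
v = 0.9101 × Vmax = 0.9101 × 290 = 264 nmol·min⁻¹.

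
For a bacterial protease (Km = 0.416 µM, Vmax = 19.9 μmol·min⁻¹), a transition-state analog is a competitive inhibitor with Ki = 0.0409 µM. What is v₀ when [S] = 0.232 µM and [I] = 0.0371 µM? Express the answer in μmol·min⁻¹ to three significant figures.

4.50 μmol·min⁻¹

α = 1 + [I]/Ki = 1 + 0.0371/0.0409 = 1.907.
For a competitive inhibitor, Vmax is unchanged and the apparent Km becomes α·Km: Km,app = 0.793 µM, Vmax,app = 19.9 μmol·min⁻¹.
v = Vmax,app·[S]/(Km,app + [S]) = 19.9 × 0.232/(0.793 + 0.232) = 4.50 μmol·min⁻¹.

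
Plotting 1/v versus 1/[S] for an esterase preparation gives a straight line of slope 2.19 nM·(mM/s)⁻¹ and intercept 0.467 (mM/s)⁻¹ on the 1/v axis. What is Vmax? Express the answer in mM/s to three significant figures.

2.14 mM/s

The y-intercept of a Lineweaver–Burk plot equals 1/Vmax, so Vmax = 1/0.467 = 2.14 mM/s.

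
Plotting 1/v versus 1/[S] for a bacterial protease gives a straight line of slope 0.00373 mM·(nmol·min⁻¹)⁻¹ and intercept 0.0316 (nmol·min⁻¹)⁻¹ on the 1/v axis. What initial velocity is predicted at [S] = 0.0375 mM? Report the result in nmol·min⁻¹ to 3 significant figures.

The y-intercept is 1/Vmax, so Vmax = 1/0.0316 = 31.6 nmol·min⁻¹.
The slope is Km/Vmax, so Km = 0.00373 × 31.6 = 0.118 mM.
Then v = 31.6 × 0.0375/(0.118 + 0.0375) = 7.63 nmol·min⁻¹.

7.63 nmol·min⁻¹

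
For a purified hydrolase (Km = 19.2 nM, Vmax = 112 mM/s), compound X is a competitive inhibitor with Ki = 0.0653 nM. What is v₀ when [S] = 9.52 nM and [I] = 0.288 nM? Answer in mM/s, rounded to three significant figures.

9.40 mM/s

With α = 1 + [I]/Ki = 1 + 0.288/0.0653 = 5.410, the competitive rate law is v = Vmax[S] / (αKm + [S]).
v = 112×9.52 / (5.410×19.2 + 9.52) = 1066/113.4 = 9.40 mM/s.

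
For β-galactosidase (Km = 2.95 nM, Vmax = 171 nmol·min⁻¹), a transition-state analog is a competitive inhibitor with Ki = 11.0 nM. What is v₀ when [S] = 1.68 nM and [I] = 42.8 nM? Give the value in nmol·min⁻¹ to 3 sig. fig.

17.8 nmol·min⁻¹

α = 1 + [I]/Ki = 1 + 42.8/11.0 = 4.891.
For a competitive inhibitor, Vmax is unchanged and the apparent Km becomes α·Km: Km,app = 14.4 nM, Vmax,app = 171 nmol·min⁻¹.
v = Vmax,app·[S]/(Km,app + [S]) = 171 × 1.68/(14.4 + 1.68) = 17.8 nmol·min⁻¹.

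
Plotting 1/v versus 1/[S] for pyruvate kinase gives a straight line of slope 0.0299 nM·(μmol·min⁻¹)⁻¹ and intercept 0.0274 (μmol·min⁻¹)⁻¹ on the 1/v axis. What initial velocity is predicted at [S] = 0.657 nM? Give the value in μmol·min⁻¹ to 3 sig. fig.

13.7 μmol·min⁻¹

The y-intercept is 1/Vmax, so Vmax = 1/0.0274 = 36.5 μmol·min⁻¹.
The slope is Km/Vmax, so Km = 0.0299 × 36.5 = 1.09 nM.
Then v = 36.5 × 0.657/(1.09 + 0.657) = 13.7 μmol·min⁻¹.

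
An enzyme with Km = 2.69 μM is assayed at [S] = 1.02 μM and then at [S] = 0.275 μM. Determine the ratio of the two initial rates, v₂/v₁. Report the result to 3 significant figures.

0.337

Since Vmax cancels, v₂/v₁ = [S]₂(Km+[S]₁) / [S]₁(Km+[S]₂).
= 0.275×(2.69+1.02) / (1.02×(2.69+0.275)) = 1.020/3.024 = 0.337.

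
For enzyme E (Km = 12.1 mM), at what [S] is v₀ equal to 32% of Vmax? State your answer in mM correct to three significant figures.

v/Vmax = [S]/(Km+[S]) = 0.32, so [S] = Km·0.32/(1 − 0.32) = 12.1 × 0.4706.
[S] = 5.69 mM.

5.69 mM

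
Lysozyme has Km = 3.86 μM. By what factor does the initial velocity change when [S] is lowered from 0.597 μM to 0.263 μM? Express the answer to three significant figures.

0.476

Since Vmax cancels, v₂/v₁ = [S]₂(Km+[S]₁) / [S]₁(Km+[S]₂).
= 0.263×(3.86+0.597) / (0.597×(3.86+0.263)) = 1.172/2.461 = 0.476.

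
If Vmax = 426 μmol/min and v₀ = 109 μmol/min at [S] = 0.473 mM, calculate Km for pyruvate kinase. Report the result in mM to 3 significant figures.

1.38 mM

v/Vmax = 109/426 = 0.2559 = [S]/(Km+[S]).
So Km + [S] = [S]/0.2559 = 1.849 mM, giving Km = 1.849 − 0.473 = 1.38 mM.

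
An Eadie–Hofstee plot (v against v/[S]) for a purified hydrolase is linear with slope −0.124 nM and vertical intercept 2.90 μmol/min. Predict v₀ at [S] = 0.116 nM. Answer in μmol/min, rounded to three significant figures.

1.40 μmol/min

In the Eadie–Hofstee form v = Vmax − Km·(v/[S]), the slope is −Km and the intercept is Vmax, so Km = 0.124 nM and Vmax = 2.90 μmol/min.
v = 2.90 × 0.116/(0.124 + 0.116) = 1.40 μmol/min.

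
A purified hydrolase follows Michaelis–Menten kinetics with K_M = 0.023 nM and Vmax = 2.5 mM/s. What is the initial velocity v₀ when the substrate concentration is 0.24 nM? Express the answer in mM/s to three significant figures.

2.28 mM/s

v = Vmax·[S]/(Km + [S]) = 2.5 × 0.24 / (0.023 + 0.24)
  = 0.6000 / 0.2630 = 2.28 mM/s.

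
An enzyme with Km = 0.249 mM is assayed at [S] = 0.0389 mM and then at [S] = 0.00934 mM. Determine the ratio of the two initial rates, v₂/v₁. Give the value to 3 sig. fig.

0.268

Since Vmax cancels, v₂/v₁ = [S]₂(Km+[S]₁) / [S]₁(Km+[S]₂).
= 0.00934×(0.249+0.0389) / (0.0389×(0.249+0.00934)) = 0.002689/0.01005 = 0.268.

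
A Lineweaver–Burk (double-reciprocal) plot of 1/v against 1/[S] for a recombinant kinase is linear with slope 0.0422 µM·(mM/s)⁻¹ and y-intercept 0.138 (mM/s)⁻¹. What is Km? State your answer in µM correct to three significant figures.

0.306 µM

y-intercept = 1/Vmax ⇒ Vmax = 7.25 mM/s; slope = Km/Vmax ⇒ Km = slope × Vmax.
Km = 0.0422 × 7.25 = 0.306 µM.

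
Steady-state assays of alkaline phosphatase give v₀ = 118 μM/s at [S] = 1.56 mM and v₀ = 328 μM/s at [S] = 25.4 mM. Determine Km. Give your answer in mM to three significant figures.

3.35 mM

In reciprocal form, 1/v = (Km/Vmax)·(1/[S]) + 1/Vmax. The two points give (1/[S], 1/v) = (0.6410, 0.008475) and (0.03937, 0.003049).
Slope = (0.008475 − 0.003049)/(0.6410 − 0.03937) = 0.009018; intercept = 0.008475 − 0.009018×0.6410 = 0.002694.
Vmax = 1/intercept = 371 μM/s; Km = slope × Vmax = 0.009018 × 371 = 3.35 mM.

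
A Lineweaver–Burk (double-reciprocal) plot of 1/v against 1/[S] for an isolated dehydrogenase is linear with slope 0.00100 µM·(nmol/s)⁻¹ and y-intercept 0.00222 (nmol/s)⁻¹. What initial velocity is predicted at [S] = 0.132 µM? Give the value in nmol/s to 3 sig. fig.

102 nmol/s

The y-intercept is 1/Vmax, so Vmax = 1/0.00222 = 450 nmol/s.
The slope is Km/Vmax, so Km = 0.00100 × 450 = 0.450 µM.
Then v = 450 × 0.132/(0.450 + 0.132) = 102 nmol/s.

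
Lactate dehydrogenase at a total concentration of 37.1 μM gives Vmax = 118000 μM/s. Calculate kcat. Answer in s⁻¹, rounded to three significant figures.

kcat = Vmax/[E]total = 118000 μM/s / 37.1 μM = 3180 s⁻¹.

3180 s⁻¹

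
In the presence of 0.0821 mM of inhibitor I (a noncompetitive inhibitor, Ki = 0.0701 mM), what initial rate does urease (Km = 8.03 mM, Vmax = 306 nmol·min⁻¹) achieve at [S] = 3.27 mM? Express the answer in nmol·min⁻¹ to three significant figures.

α = 1 + [I]/Ki = 1 + 0.0821/0.0701 = 2.171.
For a noncompetitive inhibitor, Vmax is reduced to Vmax/α while Km is unchanged: Km,app = 8.03 mM, Vmax,app = 141 nmol·min⁻¹.
v = Vmax,app·[S]/(Km,app + [S]) = 141 × 3.27/(8.03 + 3.27) = 40.8 nmol·min⁻¹.

40.8 nmol·min⁻¹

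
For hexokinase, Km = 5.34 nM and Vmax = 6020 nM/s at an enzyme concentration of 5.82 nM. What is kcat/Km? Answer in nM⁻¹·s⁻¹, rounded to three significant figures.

kcat = Vmax/[E]total = 6020/5.82 = 1030 s⁻¹.
kcat/Km = 1030/5.34 = 194 nM⁻¹·s⁻¹.

194 nM⁻¹·s⁻¹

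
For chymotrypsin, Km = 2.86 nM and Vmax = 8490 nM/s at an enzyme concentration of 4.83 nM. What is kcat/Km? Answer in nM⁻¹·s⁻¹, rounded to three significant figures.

kcat = Vmax/[E]total = 8490/4.83 = 1760 s⁻¹.
kcat/Km = 1760/2.86 = 615 nM⁻¹·s⁻¹.

615 nM⁻¹·s⁻¹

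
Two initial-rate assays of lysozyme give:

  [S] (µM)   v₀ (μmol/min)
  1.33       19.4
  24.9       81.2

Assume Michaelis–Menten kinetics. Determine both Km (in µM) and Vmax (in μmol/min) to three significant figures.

Km = 5.46 µM; Vmax = 99.0 μmol/min

In reciprocal form, 1/v = (Km/Vmax)·(1/[S]) + 1/Vmax. The two points give (1/[S], 1/v) = (0.7519, 0.05155) and (0.04016, 0.01232).
Slope = (0.05155 − 0.01232)/(0.7519 − 0.04016) = 0.05512; intercept = 0.05155 − 0.05512×0.7519 = 0.01010.
Vmax = 1/intercept = 99.0 μmol/min; Km = slope × Vmax = 0.05512 × 99.0 = 5.46 µM.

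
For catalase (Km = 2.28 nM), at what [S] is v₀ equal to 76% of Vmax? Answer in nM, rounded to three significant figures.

v/Vmax = [S]/(Km+[S]) = 0.76, so [S] = Km·0.76/(1 − 0.76) = 2.28 × 3.167.
[S] = 7.22 nM.

7.22 nM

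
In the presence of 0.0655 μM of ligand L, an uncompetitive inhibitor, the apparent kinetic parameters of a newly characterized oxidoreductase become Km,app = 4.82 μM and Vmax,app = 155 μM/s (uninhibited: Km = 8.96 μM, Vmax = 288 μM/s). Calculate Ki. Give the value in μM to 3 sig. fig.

Uncompetitive: Vmax,app = Vmax/α (and Km,app = Km/α) with α = 1 + [I]/Ki.
α = Vmax/Vmax,app = 288/155 = 1.858.
Ki = [I]/(α − 1) = 0.0655/0.8581 = 0.0763 μM.

0.0763 μM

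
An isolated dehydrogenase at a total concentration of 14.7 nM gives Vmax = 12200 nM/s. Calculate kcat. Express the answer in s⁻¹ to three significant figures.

kcat = Vmax/[E]total = 12200 nM/s / 14.7 nM = 830 s⁻¹.

830 s⁻¹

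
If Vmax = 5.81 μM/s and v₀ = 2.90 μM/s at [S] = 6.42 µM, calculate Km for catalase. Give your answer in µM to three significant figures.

6.44 µM

From v = Vmax[S]/(Km+[S]), Km = [S](Vmax − v)/v.
Km = 6.42 × (5.81 − 2.90) / 2.90 = 18.68/2.90 = 6.44 µM.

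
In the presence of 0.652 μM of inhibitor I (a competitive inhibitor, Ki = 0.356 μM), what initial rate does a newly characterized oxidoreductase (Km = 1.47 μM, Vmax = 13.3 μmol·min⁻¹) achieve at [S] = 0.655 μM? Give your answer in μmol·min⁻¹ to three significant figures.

1.81 μmol·min⁻¹

With α = 1 + [I]/Ki = 1 + 0.652/0.356 = 2.831, the competitive rate law is v = Vmax[S] / (αKm + [S]).
v = 13.3×0.655 / (2.831×1.47 + 0.655) = 8.712/4.817 = 1.81 μmol·min⁻¹.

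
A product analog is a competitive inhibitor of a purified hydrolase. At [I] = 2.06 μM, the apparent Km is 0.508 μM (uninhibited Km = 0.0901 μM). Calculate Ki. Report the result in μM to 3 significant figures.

Competitive: Km,app = α·Km with α = 1 + [I]/Ki.
α = Km,app/Km = 0.508/0.0901 = 5.638.
Ki = [I]/(α − 1) = 2.06/4.638 = 0.444 μM.

0.444 μM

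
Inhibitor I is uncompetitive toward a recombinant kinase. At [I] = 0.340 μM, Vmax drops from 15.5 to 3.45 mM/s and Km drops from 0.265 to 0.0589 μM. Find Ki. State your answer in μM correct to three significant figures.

Uncompetitive: Vmax,app = Vmax/α (and Km,app = Km/α) with α = 1 + [I]/Ki.
α = Vmax/Vmax,app = 15.5/3.45 = 4.493.
Since α = 1 + [I]/Ki, [I]/Ki = 4.493 − 1 = 3.493 and Ki = 0.340/3.493 = 0.0973 μM.

0.0973 μM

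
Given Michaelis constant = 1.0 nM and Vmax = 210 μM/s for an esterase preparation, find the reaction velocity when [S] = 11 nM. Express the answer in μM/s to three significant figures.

192 μM/s

[S]/(Km+[S]) = 11/12.00 = 0.9167, the fractional saturation.
v = 0.9167 × Vmax = 0.9167 × 210 = 192 μM/s.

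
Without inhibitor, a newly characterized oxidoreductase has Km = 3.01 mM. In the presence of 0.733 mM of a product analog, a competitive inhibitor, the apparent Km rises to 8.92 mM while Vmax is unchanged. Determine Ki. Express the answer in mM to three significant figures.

0.373 mM

Competitive: Km,app = α·Km with α = 1 + [I]/Ki.
α = Km,app/Km = 8.92/3.01 = 2.963.
Since α = 1 + [I]/Ki, [I]/Ki = 2.963 − 1 = 1.963 and Ki = 0.733/1.963 = 0.373 mM.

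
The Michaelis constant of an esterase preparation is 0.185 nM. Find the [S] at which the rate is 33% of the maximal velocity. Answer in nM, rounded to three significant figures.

v/Vmax = [S]/(Km+[S]) = 0.33, so [S] = Km·0.33/(1 − 0.33) = 0.185 × 0.4925.
[S] = 0.0911 nM.

0.0911 nM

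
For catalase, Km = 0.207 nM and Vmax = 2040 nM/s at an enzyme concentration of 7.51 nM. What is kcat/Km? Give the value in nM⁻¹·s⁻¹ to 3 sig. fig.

kcat = Vmax/[E]total = 2040/7.51 = 272 s⁻¹.
kcat/Km = 272/0.207 = 1310 nM⁻¹·s⁻¹.

1310 nM⁻¹·s⁻¹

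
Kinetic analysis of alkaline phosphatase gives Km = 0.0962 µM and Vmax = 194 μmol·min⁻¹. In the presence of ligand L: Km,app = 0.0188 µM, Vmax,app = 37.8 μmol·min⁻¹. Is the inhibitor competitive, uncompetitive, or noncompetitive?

Both Km and Vmax decrease by the same factor (~5.13-fold) — characteristic of uncompetitive inhibition.

uncompetitive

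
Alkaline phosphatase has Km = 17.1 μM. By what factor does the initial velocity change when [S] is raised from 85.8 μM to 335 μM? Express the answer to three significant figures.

The fractional saturations are [S]/(Km+[S]) = 85.8/102.9 = 0.8338 and 335/352.1 = 0.9514.
v₂/v₁ is just their ratio: 0.9514/0.8338 = 1.14.

1.14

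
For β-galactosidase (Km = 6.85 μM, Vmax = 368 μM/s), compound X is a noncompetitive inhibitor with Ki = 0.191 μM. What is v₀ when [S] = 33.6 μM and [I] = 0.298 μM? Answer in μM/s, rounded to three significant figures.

119 μM/s

With α = 1 + [I]/Ki = 1 + 0.298/0.191 = 2.560, the noncompetitive rate law is v = (Vmax/α)·[S] / (Km + [S]).
v = (368/2.560)×33.6 / (6.85 + 33.6) = 4830/40.45 = 119 μM/s.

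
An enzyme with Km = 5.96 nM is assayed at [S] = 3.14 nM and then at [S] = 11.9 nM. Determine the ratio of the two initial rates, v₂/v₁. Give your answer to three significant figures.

The fractional saturations are [S]/(Km+[S]) = 3.14/9.100 = 0.3451 and 11.9/17.86 = 0.6663.
v₂/v₁ is just their ratio: 0.6663/0.3451 = 1.93.

1.93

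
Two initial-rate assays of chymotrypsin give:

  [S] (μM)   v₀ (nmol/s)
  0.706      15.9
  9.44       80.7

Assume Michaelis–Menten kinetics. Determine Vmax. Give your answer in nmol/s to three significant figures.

120 nmol/s

From v = Vmax[S]/(Km+[S]), each point gives Vmax = v(Km+[S])/[S].
Equating: 15.9(Km+0.706)/0.706 = 80.7(Km+9.44)/9.44.
22.52·Km + 15.9 = 8.549·Km + 80.7, so (22.52 − 8.549)·Km = 80.7 − 15.9.
Km = 64.80/13.97 = 4.64 μM; then Vmax = 15.9(4.64+0.706)/0.706 = 120 nmol/s.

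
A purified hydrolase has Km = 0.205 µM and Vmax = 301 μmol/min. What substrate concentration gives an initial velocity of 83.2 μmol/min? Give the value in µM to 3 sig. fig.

0.0783 µM

Rearranging v = Vmax[S]/(Km+[S]) gives [S] = Km·v/(Vmax − v).
[S] = 0.205 × 83.2 / (301 − 83.2) = 17.06/217.8 = 0.0783 µM.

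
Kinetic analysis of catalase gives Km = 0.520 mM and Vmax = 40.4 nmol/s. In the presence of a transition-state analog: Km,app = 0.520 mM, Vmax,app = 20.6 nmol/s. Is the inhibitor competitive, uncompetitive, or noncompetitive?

Vmax decreases (40.4 → 20.6 nmol/s) while Km is unchanged — pure noncompetitive inhibition.

noncompetitive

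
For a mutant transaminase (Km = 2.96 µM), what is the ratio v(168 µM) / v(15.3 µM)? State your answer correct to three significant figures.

1.17

Since Vmax cancels, v₂/v₁ = [S]₂(Km+[S]₁) / [S]₁(Km+[S]₂).
= 168×(2.96+15.3) / (15.3×(2.96+168)) = 3068/2616 = 1.17.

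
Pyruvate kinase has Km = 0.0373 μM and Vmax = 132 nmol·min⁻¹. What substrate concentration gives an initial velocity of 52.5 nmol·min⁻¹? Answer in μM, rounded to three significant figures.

0.0246 μM

The required fractional saturation is v/Vmax = 52.5/132 = 0.3977.
Then [S]/(Km+[S]) = 0.3977 ⇒ [S] = 0.0373 × 0.3977/(1 − 0.3977) = 0.0246 μM.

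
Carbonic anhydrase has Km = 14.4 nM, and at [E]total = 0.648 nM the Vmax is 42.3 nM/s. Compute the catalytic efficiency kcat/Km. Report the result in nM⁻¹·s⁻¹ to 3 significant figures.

4.53 nM⁻¹·s⁻¹

kcat = Vmax/[E]total = 42.3/0.648 = 65.3 s⁻¹.
kcat/Km = 65.3/14.4 = 4.53 nM⁻¹·s⁻¹.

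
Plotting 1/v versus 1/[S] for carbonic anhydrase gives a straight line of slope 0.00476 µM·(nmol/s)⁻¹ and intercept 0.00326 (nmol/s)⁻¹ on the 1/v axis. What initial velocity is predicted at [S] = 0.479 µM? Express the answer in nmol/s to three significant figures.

75.8 nmol/s

The y-intercept is 1/Vmax, so Vmax = 1/0.00326 = 307 nmol/s.
The slope is Km/Vmax, so Km = 0.00476 × 307 = 1.46 µM.
Then v = 307 × 0.479/(1.46 + 0.479) = 75.8 nmol/s.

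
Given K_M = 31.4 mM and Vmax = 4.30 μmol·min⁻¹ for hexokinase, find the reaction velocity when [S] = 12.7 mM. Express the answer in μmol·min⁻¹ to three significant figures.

v = Vmax·[S]/(Km + [S]) = 4.30 × 12.7 / (31.4 + 12.7)
  = 54.61 / 44.10 = 1.24 μmol·min⁻¹.

1.24 μmol·min⁻¹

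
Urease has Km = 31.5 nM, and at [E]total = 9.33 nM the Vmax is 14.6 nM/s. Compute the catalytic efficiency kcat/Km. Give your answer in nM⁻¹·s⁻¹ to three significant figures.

0.0497 nM⁻¹·s⁻¹

kcat = Vmax/[E]total = 14.6/9.33 = 1.56 s⁻¹.
kcat/Km = 1.56/31.5 = 0.0497 nM⁻¹·s⁻¹.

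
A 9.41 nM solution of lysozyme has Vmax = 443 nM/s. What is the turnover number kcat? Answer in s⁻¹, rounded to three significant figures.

kcat = Vmax/[E]total = 443 nM/s / 9.41 nM = 47.1 s⁻¹.

47.1 s⁻¹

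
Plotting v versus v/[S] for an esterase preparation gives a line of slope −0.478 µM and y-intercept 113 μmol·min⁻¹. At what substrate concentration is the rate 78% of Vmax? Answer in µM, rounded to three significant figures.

1.69 µM

The Eadie–Hofstee slope gives Km = 0.478 µM (slope = −Km).
v/Vmax = [S]/(Km+[S]) = 0.78 ⇒ [S] = Km·0.78/(1−0.78) = 0.478 × 3.545 = 1.69 µM.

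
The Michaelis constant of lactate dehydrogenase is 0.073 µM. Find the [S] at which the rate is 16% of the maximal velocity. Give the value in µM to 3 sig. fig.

0.0139 µM

v/Vmax = [S]/(Km+[S]) = 0.16, so [S] = Km·0.16/(1 − 0.16) = 0.073 × 0.1905.
[S] = 0.0139 µM.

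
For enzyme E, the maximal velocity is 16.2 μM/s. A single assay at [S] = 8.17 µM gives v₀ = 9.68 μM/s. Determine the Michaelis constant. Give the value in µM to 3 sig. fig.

From v = Vmax[S]/(Km+[S]), Km = [S](Vmax − v)/v.
Km = 8.17 × (16.2 − 9.68) / 9.68 = 53.27/9.68 = 5.50 µM.

5.50 µM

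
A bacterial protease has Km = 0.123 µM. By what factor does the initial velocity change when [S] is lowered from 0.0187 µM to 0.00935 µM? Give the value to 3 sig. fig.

The fractional saturations are [S]/(Km+[S]) = 0.0187/0.1417 = 0.1320 and 0.00935/0.1324 = 0.07065.
v₂/v₁ is just their ratio: 0.07065/0.1320 = 0.535.

0.535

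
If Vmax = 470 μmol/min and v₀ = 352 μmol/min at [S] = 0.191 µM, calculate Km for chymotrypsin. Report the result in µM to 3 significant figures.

v/Vmax = 352/470 = 0.7489 = [S]/(Km+[S]).
So Km + [S] = [S]/0.7489 = 0.2550 µM, giving Km = 0.2550 − 0.191 = 0.0640 µM.

0.0640 µM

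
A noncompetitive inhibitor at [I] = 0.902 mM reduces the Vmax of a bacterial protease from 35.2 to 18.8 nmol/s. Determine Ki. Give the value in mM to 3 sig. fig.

1.03 mM

Noncompetitive: Vmax,app = Vmax/α with α = 1 + [I]/Ki.
α = Vmax/Vmax,app = 35.2/18.8 = 1.872.
Since α = 1 + [I]/Ki, [I]/Ki = 1.872 − 1 = 0.8723 and Ki = 0.902/0.8723 = 1.03 mM.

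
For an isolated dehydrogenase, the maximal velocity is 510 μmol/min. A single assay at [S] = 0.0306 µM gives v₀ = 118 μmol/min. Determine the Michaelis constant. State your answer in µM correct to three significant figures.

From v = Vmax[S]/(Km+[S]), Km = [S](Vmax − v)/v.
Km = 0.0306 × (510 − 118) / 118 = 12.00/118 = 0.102 µM.

0.102 µM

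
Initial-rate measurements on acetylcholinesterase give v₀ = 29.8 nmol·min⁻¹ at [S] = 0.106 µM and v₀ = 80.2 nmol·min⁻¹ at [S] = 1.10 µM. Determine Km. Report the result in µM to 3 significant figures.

0.242 µM

From v = Vmax[S]/(Km+[S]), each point gives Vmax = v(Km+[S])/[S].
Equating: 29.8(Km+0.106)/0.106 = 80.2(Km+1.10)/1.10.
281.1·Km + 29.8 = 72.91·Km + 80.2, so (281.1 − 72.91)·Km = 80.2 − 29.8.
Km = 50.40/208.2 = 0.242 µM; then Vmax = 29.8(0.242+0.106)/0.106 = 97.8 nmol·min⁻¹.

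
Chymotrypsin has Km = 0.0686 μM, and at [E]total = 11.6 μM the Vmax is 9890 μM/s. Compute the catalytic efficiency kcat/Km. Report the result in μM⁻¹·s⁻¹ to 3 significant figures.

12400 μM⁻¹·s⁻¹

kcat = Vmax/[E]total = 9890/11.6 = 853 s⁻¹.
kcat/Km = 853/0.0686 = 12400 μM⁻¹·s⁻¹.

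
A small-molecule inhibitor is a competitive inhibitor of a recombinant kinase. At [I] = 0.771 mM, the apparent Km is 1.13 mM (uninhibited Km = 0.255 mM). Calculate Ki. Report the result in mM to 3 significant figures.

0.225 mM

Competitive: Km,app = α·Km with α = 1 + [I]/Ki.
α = Km,app/Km = 1.13/0.255 = 4.431.
Ki = [I]/(α − 1) = 0.771/3.431 = 0.225 mM.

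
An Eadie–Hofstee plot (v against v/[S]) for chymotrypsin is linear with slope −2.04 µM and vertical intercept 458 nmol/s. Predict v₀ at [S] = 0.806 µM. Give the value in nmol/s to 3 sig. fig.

In the Eadie–Hofstee form v = Vmax − Km·(v/[S]), the slope is −Km and the intercept is Vmax, so Km = 2.04 µM and Vmax = 458 nmol/s.
v = 458 × 0.806/(2.04 + 0.806) = 130 nmol/s.

130 nmol/s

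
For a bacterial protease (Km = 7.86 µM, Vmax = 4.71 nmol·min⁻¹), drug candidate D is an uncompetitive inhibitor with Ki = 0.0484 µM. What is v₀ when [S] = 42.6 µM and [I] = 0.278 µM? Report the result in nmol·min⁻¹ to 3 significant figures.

With α = 1 + [I]/Ki = 1 + 0.278/0.0484 = 6.744, the uncompetitive rate law is v = (Vmax/α)·[S] / (Km/α + [S]).
v = (4.71/6.744)×42.6 / (7.86/6.744 + 42.6) = 29.75/43.77 = 0.680 nmol·min⁻¹.

0.680 nmol·min⁻¹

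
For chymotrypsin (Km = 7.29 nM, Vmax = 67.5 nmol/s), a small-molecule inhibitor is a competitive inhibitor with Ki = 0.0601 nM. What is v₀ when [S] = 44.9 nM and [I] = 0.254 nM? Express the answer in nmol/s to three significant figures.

α = 1 + [I]/Ki = 1 + 0.254/0.0601 = 5.226.
For a competitive inhibitor, Vmax is unchanged and the apparent Km becomes α·Km: Km,app = 38.1 nM, Vmax,app = 67.5 nmol/s.
v = Vmax,app·[S]/(Km,app + [S]) = 67.5 × 44.9/(38.1 + 44.9) = 36.5 nmol/s.

36.5 nmol/s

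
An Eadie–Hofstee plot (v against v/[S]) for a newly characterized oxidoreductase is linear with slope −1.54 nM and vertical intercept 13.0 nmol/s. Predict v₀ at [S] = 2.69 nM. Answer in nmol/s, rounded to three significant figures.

In the Eadie–Hofstee form v = Vmax − Km·(v/[S]), the slope is −Km and the intercept is Vmax, so Km = 1.54 nM and Vmax = 13.0 nmol/s.
v = 13.0 × 2.69/(1.54 + 2.69) = 8.27 nmol/s.

8.27 nmol/s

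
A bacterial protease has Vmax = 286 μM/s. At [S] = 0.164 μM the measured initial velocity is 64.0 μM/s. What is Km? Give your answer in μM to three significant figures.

From v = Vmax[S]/(Km+[S]), Km = [S](Vmax − v)/v.
Km = 0.164 × (286 − 64.0) / 64.0 = 36.41/64.0 = 0.569 μM.

0.569 μM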